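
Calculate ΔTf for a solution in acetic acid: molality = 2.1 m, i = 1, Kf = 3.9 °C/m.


ΔTf = Kf × m × i
= 3.9 × 2.1 × 1
= 8.19 °C

8.19 °C


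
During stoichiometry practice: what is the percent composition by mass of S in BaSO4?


M(BaSO4) = 1×137.33 + 1×32.07 + 4×16.0 = 233.40 g/mol
Mass of S = 1 × 32.07 = 32.07 g/mol
% S = 32.07/233.40 × 100 = 13.74%

13.74%


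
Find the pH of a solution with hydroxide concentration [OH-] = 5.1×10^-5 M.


pOH = -log10([OH-]) = -log10(5.1×10^-5)
= 5 - log10(5.1) = 4.29
pH = 14 - pOH = 14 - 4.29 = 9.71

9.71


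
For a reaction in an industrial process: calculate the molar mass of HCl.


M(HCl) = 1×1.008 + 1×35.45
= 1.01 + 35.45
= 36.46 g/mol

36.46 g/mol


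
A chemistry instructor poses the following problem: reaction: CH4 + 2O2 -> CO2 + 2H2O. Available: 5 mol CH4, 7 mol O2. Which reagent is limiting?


Mole ratio available / coefficient:
  CH4: 5/1 = 5.000
  O2: 7/2 = 3.500
Smaller ratio is limiting.

O2


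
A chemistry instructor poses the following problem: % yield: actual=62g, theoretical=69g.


% yield = actual/theoretical × 100
= 62/69 × 100
= 89.86%

89.86%


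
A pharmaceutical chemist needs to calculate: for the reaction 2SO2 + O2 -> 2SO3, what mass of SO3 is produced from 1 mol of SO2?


Mole ratio SO3:SO2 = 2:2
n(SO3) = 1 × 2/2 = 1.000 mol
mass = 1.000 × 80.07 = 80.07 g

80.07 g


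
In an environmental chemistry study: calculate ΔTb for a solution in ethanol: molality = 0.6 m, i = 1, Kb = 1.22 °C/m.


ΔTb = Kb × m × i
= 1.22 × 0.6 × 1
= 0.732 °C

0.732 °C


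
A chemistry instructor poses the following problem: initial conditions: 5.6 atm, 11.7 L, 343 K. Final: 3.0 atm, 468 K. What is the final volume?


P1V1/T1 = P2V2/T2
V2 = P1V1T2/(T1P2)
= 5.6×11.7×468/(343×3.0)
= 29.799 L

29.799 L


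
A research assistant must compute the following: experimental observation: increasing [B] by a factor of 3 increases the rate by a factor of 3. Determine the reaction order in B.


rate ∝ [B]^n
3^n = 3 → n = 1
Order in B: 1

1


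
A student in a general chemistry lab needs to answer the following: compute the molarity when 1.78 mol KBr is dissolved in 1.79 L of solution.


M = n/V = 1.78/1.79 = 0.994 mol/L

0.994 M


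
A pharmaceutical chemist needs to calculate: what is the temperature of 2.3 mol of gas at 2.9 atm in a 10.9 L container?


PV = nRT  (R = 0.08206 L·atm/(mol·K))
T = PV/(nR) = 2.9×10.9/(2.3×0.08206)
= 31.61/0.188738
= 167.48 K

167.48 K


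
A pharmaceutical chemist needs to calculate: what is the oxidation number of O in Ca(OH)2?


O is usually -2
Oxidation number: -2

-2


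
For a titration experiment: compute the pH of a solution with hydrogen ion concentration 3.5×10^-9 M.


pH = -log10([H+]) = -log10(3.5×10^-9)
= 9 - log10(3.5)
= 9 - 0.54
= 8.46

8.46


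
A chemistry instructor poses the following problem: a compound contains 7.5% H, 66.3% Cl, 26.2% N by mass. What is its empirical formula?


Assume 100 g sample. Moles of each element:
  H: 7.5/1.008 = 7.44 mol
  Cl: 66.3/35.45 = 1.87 mol
  N: 26.2/14.01 = 1.87 mol
Divide by smallest (1.87):
  H: 7.44/1.87 = 3.98
  Cl: 1.87/1.87 = 1.0
  N: 1.87/1.87 = 1.0
Empirical formula: NH4Cl

NH4Cl


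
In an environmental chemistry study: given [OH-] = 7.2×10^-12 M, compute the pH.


pOH = -log10([OH-]) = -log10(7.2×10^-12)
= 12 - log10(7.2) = 11.14
pH = 14 - pOH = 14 - 11.14 = 2.86

2.86


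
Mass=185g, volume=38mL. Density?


ρ = mass/volume
= 185/38
= 4.868 g/mL

4.868 g/mL


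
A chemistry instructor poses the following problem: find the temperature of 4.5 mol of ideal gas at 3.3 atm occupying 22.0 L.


PV = nRT  (R = 0.08206 L·atm/(mol·K))
T = PV/(nR) = 3.3×22.0/(4.5×0.08206)
= 72.60/0.369270
= 196.60 K

196.60 K


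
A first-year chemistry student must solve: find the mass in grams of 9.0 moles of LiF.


M(LiF) = 25.94 g/mol
mass = n × M = 9.0 × 25.94 = 233.46 g

233.46 g


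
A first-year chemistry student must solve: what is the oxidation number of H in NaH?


H with a metal (hydride): -1
Oxidation number: -1

-1


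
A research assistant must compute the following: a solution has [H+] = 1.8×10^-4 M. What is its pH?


pH = -log10([H+]) = -log10(1.8×10^-4)
= 4 - log10(1.8)
= 4 - 0.26
= 3.74

3.74


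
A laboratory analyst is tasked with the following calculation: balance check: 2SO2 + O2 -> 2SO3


Equation: 2SO2 + O2 -> 2SO3
Check atoms: O: 6=6, S: 2=2
Balanced

Yes, balanced


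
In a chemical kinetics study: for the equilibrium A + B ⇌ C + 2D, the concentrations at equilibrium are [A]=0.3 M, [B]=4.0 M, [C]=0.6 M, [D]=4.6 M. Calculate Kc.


Kc = [C][D]^2/([A][B])
= (0.6^1 × 4.6^2)/(0.3^1 × 4.0^1)
= 12.696/1.2
= 10.58

10.58


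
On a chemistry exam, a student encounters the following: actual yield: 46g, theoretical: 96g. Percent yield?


% yield = actual/theoretical × 100
= 46/96 × 100
= 47.92%

47.92%


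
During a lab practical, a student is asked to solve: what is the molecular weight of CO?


M(CO) = 1×12.01 + 1×16.0
= 12.01 + 16.0
= 28.01 g/mol

28.01 g/mol


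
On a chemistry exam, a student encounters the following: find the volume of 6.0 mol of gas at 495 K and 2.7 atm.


PV = nRT  (R = 0.08206 L·atm/(mol·K))
V = nRT/P = 6.0×0.08206×495/2.7
= 90.266 L

90.266 L


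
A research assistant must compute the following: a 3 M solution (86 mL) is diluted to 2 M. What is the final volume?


C1V1 = C2V2
3 × 86 = 2 × V2
V2 = 258/2 = 129.0 mL

129.0 mL


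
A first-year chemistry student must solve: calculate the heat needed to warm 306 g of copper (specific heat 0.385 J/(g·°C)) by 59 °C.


q = mcΔT = 306 × 0.385 × 59
= 6950.79 J

6950.79 J


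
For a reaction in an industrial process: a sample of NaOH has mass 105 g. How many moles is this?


M(NaOH) = 40.0 g/mol
n = mass/M = 105/40.0 = 2.625 mol

2.625 mol


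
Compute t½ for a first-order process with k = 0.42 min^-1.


t½ = ln2/k = 0.693147/(0.42 min^-1)
= 1.650 min

1.650 min


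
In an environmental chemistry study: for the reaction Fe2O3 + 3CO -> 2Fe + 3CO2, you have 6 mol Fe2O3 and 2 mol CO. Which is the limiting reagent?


Mole ratio available / coefficient:
  Fe2O3: 6/1 = 6.000
  CO: 2/3 = 0.667
Smaller ratio is limiting.

CO


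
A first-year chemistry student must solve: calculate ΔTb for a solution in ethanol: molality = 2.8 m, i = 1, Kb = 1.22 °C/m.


ΔTb = Kb × m × i
= 1.22 × 2.8 × 1
= 3.416 °C

3.416 °C


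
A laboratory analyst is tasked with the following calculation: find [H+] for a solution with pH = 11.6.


[H+] = 10^(-pH) = 10^(-11.6)
= 2.51×10^-12 M

2.51×10^-12 M


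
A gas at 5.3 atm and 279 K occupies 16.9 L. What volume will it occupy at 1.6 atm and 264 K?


P1V1/T1 = P2V2/T2
V2 = P1V1T2/(T1P2)
= 5.3×16.9×264/(279×1.6)
= 52.972 L

52.972 L


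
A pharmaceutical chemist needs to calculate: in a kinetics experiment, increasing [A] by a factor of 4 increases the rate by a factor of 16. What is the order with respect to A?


rate ∝ [A]^n
4^n = 16 → n = 2
Order in A: 2

2


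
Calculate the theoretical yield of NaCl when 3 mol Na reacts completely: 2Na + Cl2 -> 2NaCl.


Mole ratio NaCl:Na = 2:2
n(NaCl) = 3 × 2/2 = 3.000 mol
mass = 3.000 × 58.44 = 175.32 g

175.32 g


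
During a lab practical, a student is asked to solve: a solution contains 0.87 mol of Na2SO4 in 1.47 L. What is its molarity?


M = n/V = 0.87/1.47 = 0.592 mol/L

0.592 M


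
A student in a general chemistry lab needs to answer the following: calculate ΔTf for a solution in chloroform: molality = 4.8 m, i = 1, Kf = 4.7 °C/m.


ΔTf = Kf × m × i
= 4.7 × 4.8 × 1
= 22.56 °C

22.56 °C


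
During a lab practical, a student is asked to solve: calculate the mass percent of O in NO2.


M(NO2) = 1×14.01 + 2×16.0 = 46.01 g/mol
Mass of O = 2 × 16.0 = 32.00 g/mol
% O = 32.00/46.01 × 100 = 69.55%

69.55%


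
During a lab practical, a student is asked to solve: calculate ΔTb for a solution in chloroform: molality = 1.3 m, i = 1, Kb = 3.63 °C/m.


ΔTb = Kb × m × i
= 3.63 × 1.3 × 1
= 4.719 °C

4.719 °C


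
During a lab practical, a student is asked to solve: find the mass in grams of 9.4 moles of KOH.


M(KOH) = 56.11 g/mol
mass = n × M = 9.4 × 56.11 = 527.43 g

527.43 g


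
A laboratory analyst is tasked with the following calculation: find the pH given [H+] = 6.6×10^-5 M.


pH = -log10([H+]) = -log10(6.6×10^-5)
= 5 - log10(6.6)
= 5 - 0.82
= 4.18

4.18


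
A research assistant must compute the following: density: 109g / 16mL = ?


ρ = mass/volume
= 109/16
= 6.812 g/mL

6.812 g/mL


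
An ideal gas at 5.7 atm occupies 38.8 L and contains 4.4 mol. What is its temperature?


PV = nRT  (R = 0.08206 L·atm/(mol·K))
T = PV/(nR) = 5.7×38.8/(4.4×0.08206)
= 221.16/0.361064
= 612.52 K

612.52 K


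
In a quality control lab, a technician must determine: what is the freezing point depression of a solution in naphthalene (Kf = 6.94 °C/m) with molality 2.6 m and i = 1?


ΔTf = Kf × m × i
= 6.94 × 2.6 × 1
= 18.044 °C

18.044 °C


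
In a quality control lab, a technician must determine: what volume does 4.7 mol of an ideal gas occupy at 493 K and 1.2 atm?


PV = nRT  (R = 0.08206 L·atm/(mol·K))
V = nRT/P = 4.7×0.08206×493/1.2
= 158.451 L

158.451 L


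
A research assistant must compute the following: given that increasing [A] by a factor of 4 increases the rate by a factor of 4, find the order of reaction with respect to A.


rate ∝ [A]^n
4^n = 4 → n = 1
Order in A: 1

1


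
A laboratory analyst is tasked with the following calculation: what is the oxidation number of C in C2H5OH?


2x + 6(+1) + (-2) = 0, so x = -2
Oxidation number: -2

-2


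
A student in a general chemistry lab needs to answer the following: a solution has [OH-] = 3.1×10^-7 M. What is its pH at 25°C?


pOH = -log10([OH-]) = -log10(3.1×10^-7)
= 7 - log10(3.1) = 6.51
pH = 14 - pOH = 14 - 6.51 = 7.49

7.49


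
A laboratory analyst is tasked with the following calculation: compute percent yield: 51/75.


% yield = actual/theoretical × 100
= 51/75 × 100
= 68.0%

68.0%


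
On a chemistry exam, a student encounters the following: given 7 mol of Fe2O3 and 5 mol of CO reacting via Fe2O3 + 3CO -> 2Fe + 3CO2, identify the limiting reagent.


Mole ratio available / coefficient:
  Fe2O3: 7/1 = 7.000
  CO: 5/3 = 1.667
Smaller ratio is limiting.

CO


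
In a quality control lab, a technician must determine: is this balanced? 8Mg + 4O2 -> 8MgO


Equation: 8Mg + 4O2 -> 8MgO
Check atoms: Mg: 8=8, O: 8=8
Balanced

Yes, balanced


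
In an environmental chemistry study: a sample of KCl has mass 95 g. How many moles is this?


M(KCl) = 74.55 g/mol
n = mass/M = 95/74.55 = 1.2743 mol

1.2743 mol


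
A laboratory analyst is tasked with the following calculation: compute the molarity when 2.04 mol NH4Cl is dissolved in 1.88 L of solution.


M = n/V = 2.04/1.88 = 1.085 mol/L

1.085 M


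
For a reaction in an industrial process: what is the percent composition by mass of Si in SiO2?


M(SiO2) = 1×28.09 + 2×16.0 = 60.09 g/mol
Mass of Si = 1 × 28.09 = 28.09 g/mol
% Si = 28.09/60.09 × 100 = 46.75%

46.75%


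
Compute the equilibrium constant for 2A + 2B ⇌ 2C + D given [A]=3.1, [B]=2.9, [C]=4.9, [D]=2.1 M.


Kc = [C]^2[D]/([A]^2[B]^2)
= (4.9^2 × 2.1^1)/(3.1^2 × 2.9^2)
= 50.421/80.8201
= 0.6239

0.6239


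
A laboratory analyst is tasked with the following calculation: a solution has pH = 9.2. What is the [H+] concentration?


[H+] = 10^(-pH) = 10^(-9.2)
= 6.31×10^-10 M

6.31×10^-10 M


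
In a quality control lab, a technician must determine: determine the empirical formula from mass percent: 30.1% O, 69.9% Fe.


Assume 100 g sample. Moles of each element:
  O: 30.1/16.0 = 1.881 mol
  Fe: 69.9/55.85 = 1.252 mol
Divide by smallest (1.252):
  O: 1.881/1.252 = 1.5
  Fe: 1.252/1.252 = 1.0
Multiply all ratios by 2 to obtain whole numbers.
Empirical formula: Fe2O3

Fe2O3


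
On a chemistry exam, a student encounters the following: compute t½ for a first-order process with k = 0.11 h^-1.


t½ = ln2/k = 0.693147/(0.11 h^-1)
= 6.301 h

6.301 h


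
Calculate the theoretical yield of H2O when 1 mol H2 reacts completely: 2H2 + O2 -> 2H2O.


Mole ratio H2O:H2 = 2:2
n(H2O) = 1 × 2/2 = 1.000 mol
mass = 1.000 × 18.02 = 18.02 g

18.02 g


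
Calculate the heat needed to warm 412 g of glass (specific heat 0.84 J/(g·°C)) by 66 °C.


q = mcΔT = 412 × 0.84 × 66
= 22841.28 J

22841.28 J


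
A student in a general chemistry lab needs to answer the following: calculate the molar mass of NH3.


M(NH3) = 1×14.01 + 3×1.008
= 14.01 + 3.02
= 17.03 g/mol

17.03 g/mol


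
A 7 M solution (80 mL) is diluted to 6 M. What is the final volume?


C1V1 = C2V2
7 × 80 = 6 × V2
V2 = 560/6 = 93.33 mL

93.33 mL


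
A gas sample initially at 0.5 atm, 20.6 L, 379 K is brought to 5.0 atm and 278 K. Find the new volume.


P1V1/T1 = P2V2/T2
V2 = P1V1T2/(T1P2)
= 0.5×20.6×278/(379×5.0)
= 1.511 L

1.511 L


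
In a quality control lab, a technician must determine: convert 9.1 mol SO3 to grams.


M(SO3) = 80.07 g/mol
mass = n × M = 9.1 × 80.07 = 728.64 g

728.64 g


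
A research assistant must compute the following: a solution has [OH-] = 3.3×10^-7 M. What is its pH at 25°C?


pOH = -log10([OH-]) = -log10(3.3×10^-7)
= 7 - log10(3.3) = 6.48
pH = 14 - pOH = 14 - 6.48 = 7.52

7.52


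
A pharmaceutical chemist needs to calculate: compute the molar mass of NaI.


M(NaI) = 1×22.99 + 1×126.9
= 22.99 + 126.9
= 149.89 g/mol

149.89 g/mol


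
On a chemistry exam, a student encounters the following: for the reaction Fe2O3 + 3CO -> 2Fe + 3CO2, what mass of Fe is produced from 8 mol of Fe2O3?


Mole ratio Fe:Fe2O3 = 2:1
n(Fe) = 8 × 2/1 = 16.000 mol
mass = 16.000 × 55.85 = 893.6 g

893.6 g


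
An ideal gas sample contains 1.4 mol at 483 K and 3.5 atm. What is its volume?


PV = nRT  (R = 0.08206 L·atm/(mol·K))
V = nRT/P = 1.4×0.08206×483/3.5
= 15.854 L

15.854 L


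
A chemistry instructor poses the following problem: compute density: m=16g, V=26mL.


ρ = mass/volume
= 16/26
= 0.615 g/mL

0.615 g/mL


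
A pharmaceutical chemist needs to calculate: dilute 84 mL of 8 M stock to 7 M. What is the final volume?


C1V1 = C2V2
8 × 84 = 7 × V2
V2 = 672/7 = 96.0 mL

96.0 mL


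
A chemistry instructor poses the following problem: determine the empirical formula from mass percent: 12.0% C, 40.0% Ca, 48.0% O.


Assume 100 g sample. Moles of each element:
  C: 12.0/12.01 = 0.999 mol
  Ca: 40.0/40.08 = 0.998 mol
  O: 48.0/16.0 = 3.0 mol
Divide by smallest (0.998):
  C: 0.999/0.998 = 1.0
  Ca: 0.998/0.998 = 1.0
  O: 3.0/0.998 = 3.01
Empirical formula: CaCO3

CaCO3


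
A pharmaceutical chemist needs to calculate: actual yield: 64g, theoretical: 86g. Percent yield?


% yield = actual/theoretical × 100
= 64/86 × 100
= 74.42%

74.42%


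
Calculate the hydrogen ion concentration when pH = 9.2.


[H+] = 10^(-pH) = 10^(-9.2)
= 6.31×10^-10 M

6.31×10^-10 M


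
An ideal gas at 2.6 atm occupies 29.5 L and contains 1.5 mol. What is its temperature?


PV = nRT  (R = 0.08206 L·atm/(mol·K))
T = PV/(nR) = 2.6×29.5/(1.5×0.08206)
= 76.70/0.123090
= 623.12 K

623.12 K


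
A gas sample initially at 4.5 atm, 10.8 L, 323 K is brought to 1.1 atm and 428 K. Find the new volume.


P1V1/T1 = P2V2/T2
V2 = P1V1T2/(T1P2)
= 4.5×10.8×428/(323×1.1)
= 58.544 L

58.544 L


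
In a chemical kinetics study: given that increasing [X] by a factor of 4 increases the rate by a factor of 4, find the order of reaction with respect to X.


rate ∝ [X]^n
4^n = 4 → n = 1
Order in X: 1

1


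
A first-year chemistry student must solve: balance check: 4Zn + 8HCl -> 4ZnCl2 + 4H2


Equation: 4Zn + 8HCl -> 4ZnCl2 + 4H2
Check atoms: Cl: 8=8, H: 8=8, Zn: 4=4
Balanced

Yes, balanced


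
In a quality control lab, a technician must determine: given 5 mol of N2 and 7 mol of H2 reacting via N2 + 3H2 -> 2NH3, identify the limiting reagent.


Mole ratio available / coefficient:
  N2: 5/1 = 5.000
  H2: 7/3 = 2.333
Smaller ratio is limiting.

H2


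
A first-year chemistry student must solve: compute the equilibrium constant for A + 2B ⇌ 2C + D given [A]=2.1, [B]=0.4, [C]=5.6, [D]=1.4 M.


Kc = [C]^2[D]/([A][B]^2)
= (5.6^2 × 1.4^1)/(2.1^1 × 0.4^2)
= 43.904/0.336
= 130.7

130.7


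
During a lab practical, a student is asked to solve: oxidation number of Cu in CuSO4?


Sulfate is -2, so Cu = +2
Oxidation number: +2

+2


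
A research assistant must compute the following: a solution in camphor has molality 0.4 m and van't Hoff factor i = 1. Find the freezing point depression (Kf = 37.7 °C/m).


ΔTf = Kf × m × i
= 37.7 × 0.4 × 1
= 15.08 °C

15.08 °C


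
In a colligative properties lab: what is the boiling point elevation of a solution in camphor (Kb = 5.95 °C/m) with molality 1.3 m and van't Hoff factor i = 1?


ΔTb = Kb × m × i
= 5.95 × 1.3 × 1
= 7.735 °C

7.735 °C


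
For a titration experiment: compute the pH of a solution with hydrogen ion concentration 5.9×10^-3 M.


pH = -log10([H+]) = -log10(5.9×10^-3)
= 3 - log10(5.9)
= 3 - 0.77
= 2.23

2.23


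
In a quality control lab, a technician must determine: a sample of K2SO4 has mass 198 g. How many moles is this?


M(K2SO4) = 174.27 g/mol
n = mass/M = 198/174.27 = 1.1362 mol

1.1362 mol


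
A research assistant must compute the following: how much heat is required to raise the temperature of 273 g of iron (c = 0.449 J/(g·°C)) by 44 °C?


q = mcΔT = 273 × 0.449 × 44
= 5393.39 J

5393.39 J


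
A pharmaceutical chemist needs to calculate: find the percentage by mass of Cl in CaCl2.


M(CaCl2) = 1×40.08 + 2×35.45 = 110.98 g/mol
Mass of Cl = 2 × 35.45 = 70.90 g/mol
% Cl = 70.90/110.98 × 100 = 63.89%

63.89%


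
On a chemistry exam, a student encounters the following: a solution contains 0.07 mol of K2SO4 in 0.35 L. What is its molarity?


M = n/V = 0.07/0.35 = 0.200 mol/L

0.200 M


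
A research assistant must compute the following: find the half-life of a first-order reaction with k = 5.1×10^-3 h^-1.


t½ = ln2/k = 0.693147/(5.1×10^-3 h^-1)
= 135.9 h

135.9 h


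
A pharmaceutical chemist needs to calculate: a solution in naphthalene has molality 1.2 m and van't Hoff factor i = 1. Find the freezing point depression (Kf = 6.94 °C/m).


ΔTf = Kf × m × i
= 6.94 × 1.2 × 1
= 8.328 °C

8.328 °C


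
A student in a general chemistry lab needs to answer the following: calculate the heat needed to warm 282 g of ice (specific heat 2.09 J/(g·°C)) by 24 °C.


q = mcΔT = 282 × 2.09 × 24
= 14145.12 J

14145.12 J


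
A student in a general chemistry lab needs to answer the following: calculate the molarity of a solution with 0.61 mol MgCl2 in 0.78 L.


M = n/V = 0.61/0.78 = 0.782 mol/L

0.782 M


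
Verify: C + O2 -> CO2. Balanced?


Equation: C + O2 -> CO2
Check atoms: C: 1=1, O: 2=2
Balanced

Yes, balanced


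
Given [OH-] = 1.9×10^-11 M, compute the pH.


pOH = -log10([OH-]) = -log10(1.9×10^-11)
= 11 - log10(1.9) = 10.72
pH = 14 - pOH = 14 - 10.72 = 3.28

3.28


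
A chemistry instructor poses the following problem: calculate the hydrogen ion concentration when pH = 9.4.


[H+] = 10^(-pH) = 10^(-9.4)
= 3.98×10^-10 M

3.98×10^-10 M


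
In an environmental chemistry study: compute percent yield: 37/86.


% yield = actual/theoretical × 100
= 37/86 × 100
= 43.02%

43.02%


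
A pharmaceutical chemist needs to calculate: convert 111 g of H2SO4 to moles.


M(H2SO4) = 98.09 g/mol
n = mass/M = 111/98.09 = 1.1316 mol

1.1316 mol


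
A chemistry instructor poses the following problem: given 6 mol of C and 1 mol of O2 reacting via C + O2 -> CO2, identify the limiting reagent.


Mole ratio available / coefficient:
  C: 6/1 = 6.000
  O2: 1/1 = 1.000
Smaller ratio is limiting.

O2


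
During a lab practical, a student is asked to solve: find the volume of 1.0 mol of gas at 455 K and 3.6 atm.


PV = nRT  (R = 0.08206 L·atm/(mol·K))
V = nRT/P = 1.0×0.08206×455/3.6
= 10.371 L

10.371 L


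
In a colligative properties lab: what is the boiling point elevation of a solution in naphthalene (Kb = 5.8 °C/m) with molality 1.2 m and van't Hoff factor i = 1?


ΔTb = Kb × m × i
= 5.8 × 1.2 × 1
= 6.96 °C

6.96 °C


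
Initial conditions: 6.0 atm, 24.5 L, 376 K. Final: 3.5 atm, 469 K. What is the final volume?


P1V1/T1 = P2V2/T2
V2 = P1V1T2/(T1P2)
= 6.0×24.5×469/(376×3.5)
= 52.388 L

52.388 L


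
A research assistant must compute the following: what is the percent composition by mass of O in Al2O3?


M(Al2O3) = 2×26.98 + 3×16.0 = 101.96 g/mol
Mass of O = 3 × 16.0 = 48.00 g/mol
% O = 48.00/101.96 × 100 = 47.08%

47.08%


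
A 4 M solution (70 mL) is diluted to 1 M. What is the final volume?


C1V1 = C2V2
4 × 70 = 1 × V2
V2 = 280/1 = 280.0 mL

280.0 mL


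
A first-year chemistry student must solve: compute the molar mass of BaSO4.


M(BaSO4) = 1×137.33 + 1×32.07 + 4×16.0
= 137.33 + 32.07 + 64.0
= 233.4 g/mol

233.4 g/mol


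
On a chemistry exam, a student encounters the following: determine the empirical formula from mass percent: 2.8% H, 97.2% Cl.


Assume 100 g sample. Moles of each element:
  H: 2.8/1.008 = 2.778 mol
  Cl: 97.2/35.45 = 2.742 mol
Divide by smallest (2.742):
  H: 2.778/2.742 = 1.01
  Cl: 2.742/2.742 = 1.0
Empirical formula: HCl

HCl


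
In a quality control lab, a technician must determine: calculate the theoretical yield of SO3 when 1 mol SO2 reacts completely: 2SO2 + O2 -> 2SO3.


Mole ratio SO3:SO2 = 2:2
n(SO3) = 1 × 2/2 = 1.000 mol
mass = 1.000 × 80.07 = 80.07 g

80.07 g


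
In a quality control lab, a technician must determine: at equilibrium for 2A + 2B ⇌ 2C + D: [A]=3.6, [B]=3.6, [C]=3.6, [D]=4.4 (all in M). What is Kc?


Kc = [C]^2[D]/([A]^2[B]^2)
= (3.6^2 × 4.4^1)/(3.6^2 × 3.6^2)
= 57.024/167.9616
= 0.3395

0.3395


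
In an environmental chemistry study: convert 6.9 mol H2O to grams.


M(H2O) = 18.02 g/mol
mass = n × M = 6.9 × 18.02 = 124.34 g

124.34 g


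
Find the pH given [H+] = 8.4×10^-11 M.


pH = -log10([H+]) = -log10(8.4×10^-11)
= 11 - log10(8.4)
= 11 - 0.92
= 10.08

10.08


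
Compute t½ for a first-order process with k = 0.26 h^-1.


t½ = ln2/k = 0.693147/(0.26 h^-1)
= 2.666 h

2.666 h


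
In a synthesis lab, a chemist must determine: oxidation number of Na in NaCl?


Group 1 metal: +1
Oxidation number: +1

+1


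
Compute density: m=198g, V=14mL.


ρ = mass/volume
= 198/14
= 14.143 g/mL

14.143 g/mL


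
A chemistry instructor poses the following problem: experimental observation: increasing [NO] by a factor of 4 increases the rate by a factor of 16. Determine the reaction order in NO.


rate ∝ [NO]^n
4^n = 16 → n = 2
Order in NO: 2

2


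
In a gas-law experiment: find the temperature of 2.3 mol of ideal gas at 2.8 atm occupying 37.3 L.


PV = nRT  (R = 0.08206 L·atm/(mol·K))
T = PV/(nR) = 2.8×37.3/(2.3×0.08206)
= 104.44/0.188738
= 553.36 K

553.36 K


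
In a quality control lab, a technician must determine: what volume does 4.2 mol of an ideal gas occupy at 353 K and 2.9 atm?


PV = nRT  (R = 0.08206 L·atm/(mol·K))
V = nRT/P = 4.2×0.08206×353/2.9
= 41.952 L

41.952 L


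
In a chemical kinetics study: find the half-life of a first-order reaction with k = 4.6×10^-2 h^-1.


t½ = ln2/k = 0.693147/(4.6×10^-2 h^-1)
= 15.07 h

15.07 h


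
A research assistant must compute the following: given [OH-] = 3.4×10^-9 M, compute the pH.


pOH = -log10([OH-]) = -log10(3.4×10^-9)
= 9 - log10(3.4) = 8.47
pH = 14 - pOH = 14 - 8.47 = 5.53

5.53


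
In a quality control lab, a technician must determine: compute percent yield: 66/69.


% yield = actual/theoretical × 100
= 66/69 × 100
= 95.65%

95.65%


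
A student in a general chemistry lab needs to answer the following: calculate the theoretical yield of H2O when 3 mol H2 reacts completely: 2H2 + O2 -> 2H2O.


Mole ratio H2O:H2 = 2:2
n(H2O) = 3 × 2/2 = 3.000 mol
mass = 3.000 × 18.02 = 54.06 g

54.06 g


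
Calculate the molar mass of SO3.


M(SO3) = 1×32.07 + 3×16.0
= 32.07 + 48.0
= 80.07 g/mol

80.07 g/mol


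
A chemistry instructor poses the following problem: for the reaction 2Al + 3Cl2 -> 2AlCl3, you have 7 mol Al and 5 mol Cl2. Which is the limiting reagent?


Mole ratio available / coefficient:
  Al: 7/2 = 3.500
  Cl2: 5/3 = 1.667
Smaller ratio is limiting.

Cl2


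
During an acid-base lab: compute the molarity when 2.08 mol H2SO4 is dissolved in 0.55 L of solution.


M = n/V = 2.08/0.55 = 3.782 mol/L

3.782 M


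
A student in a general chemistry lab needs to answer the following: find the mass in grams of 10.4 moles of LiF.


M(LiF) = 25.94 g/mol
mass = n × M = 10.4 × 25.94 = 269.78 g

269.78 g


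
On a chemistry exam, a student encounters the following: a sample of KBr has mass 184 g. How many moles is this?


M(KBr) = 119.0 g/mol
n = mass/M = 184/119.0 = 1.5462 mol

1.5462 mol


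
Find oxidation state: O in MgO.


O is usually -2
Oxidation number: -2

-2


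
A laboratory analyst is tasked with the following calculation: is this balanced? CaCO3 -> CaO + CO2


Equation: CaCO3 -> CaO + CO2
Check atoms: C: 1=1, Ca: 1=1, O: 3=3
Balanced

Yes, balanced


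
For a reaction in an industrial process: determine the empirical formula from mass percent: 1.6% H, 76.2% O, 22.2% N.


Assume 100 g sample. Moles of each element:
  H: 1.6/1.008 = 1.587 mol
  O: 76.2/16.0 = 4.763 mol
  N: 22.2/14.01 = 1.585 mol
Divide by smallest (1.585):
  H: 1.587/1.585 = 1.0
  O: 4.763/1.585 = 3.01
  N: 1.585/1.585 = 1.0
Empirical formula: HNO3

HNO3


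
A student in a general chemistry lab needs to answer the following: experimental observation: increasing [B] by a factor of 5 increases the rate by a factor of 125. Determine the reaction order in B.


rate ∝ [B]^n
5^n = 125 → n = 3
Order in B: 3

3


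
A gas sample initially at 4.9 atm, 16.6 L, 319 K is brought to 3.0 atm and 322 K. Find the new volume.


P1V1/T1 = P2V2/T2
V2 = P1V1T2/(T1P2)
= 4.9×16.6×322/(319×3.0)
= 27.368 L

27.368 L


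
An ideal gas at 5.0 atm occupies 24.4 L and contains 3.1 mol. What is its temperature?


PV = nRT  (R = 0.08206 L·atm/(mol·K))
T = PV/(nR) = 5.0×24.4/(3.1×0.08206)
= 122.00/0.254386
= 479.59 K

479.59 K


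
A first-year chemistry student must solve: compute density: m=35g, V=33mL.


ρ = mass/volume
= 35/33
= 1.061 g/mL

1.061 g/mL


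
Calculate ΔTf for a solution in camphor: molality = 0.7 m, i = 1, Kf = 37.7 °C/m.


ΔTf = Kf × m × i
= 37.7 × 0.7 × 1
= 26.39 °C

26.39 °C


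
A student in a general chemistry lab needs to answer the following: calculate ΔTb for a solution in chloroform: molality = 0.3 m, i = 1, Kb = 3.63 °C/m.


ΔTb = Kb × m × i
= 3.63 × 0.3 × 1
= 1.089 °C

1.089 °C


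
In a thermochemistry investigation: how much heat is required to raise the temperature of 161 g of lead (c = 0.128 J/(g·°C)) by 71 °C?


q = mcΔT = 161 × 0.128 × 71
= 1463.17 J

1463.17 J


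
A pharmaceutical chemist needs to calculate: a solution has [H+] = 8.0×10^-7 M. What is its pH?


pH = -log10([H+]) = -log10(8.0×10^-7)
= 7 - log10(8.0)
= 7 - 0.9
= 6.1

6.1


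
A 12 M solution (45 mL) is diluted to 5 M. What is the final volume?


C1V1 = C2V2
12 × 45 = 5 × V2
V2 = 540/5 = 108.0 mL

108.0 mL


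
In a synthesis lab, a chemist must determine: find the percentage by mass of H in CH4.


M(CH4) = 1×12.01 + 4×1.008 = 16.042 g/mol
Mass of H = 4 × 1.008 = 4.032 g/mol
% H = 4.032/16.042 × 100 = 25.13%

25.13%


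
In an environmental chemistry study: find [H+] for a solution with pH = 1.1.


[H+] = 10^(-pH) = 10^(-1.1)
= 7.94×10^-2 M

7.94×10^-2 M


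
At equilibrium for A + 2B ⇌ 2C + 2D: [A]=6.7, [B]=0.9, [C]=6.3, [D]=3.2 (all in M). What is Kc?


Kc = [C]^2[D]^2/([A][B]^2)
= (6.3^2 × 3.2^2)/(6.7^1 × 0.9^2)
= 406.4256/5.427
= 74.89

74.89


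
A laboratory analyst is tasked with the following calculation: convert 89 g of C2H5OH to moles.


M(C2H5OH) = 46.07 g/mol
n = mass/M = 89/46.07 = 1.9318 mol

1.9318 mol


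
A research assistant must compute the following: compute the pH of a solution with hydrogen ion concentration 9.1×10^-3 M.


pH = -log10([H+]) = -log10(9.1×10^-3)
= 3 - log10(9.1)
= 3 - 0.96
= 2.04

2.04


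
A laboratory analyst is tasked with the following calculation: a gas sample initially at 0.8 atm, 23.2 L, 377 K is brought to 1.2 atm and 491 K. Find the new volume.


P1V1/T1 = P2V2/T2
V2 = P1V1T2/(T1P2)
= 0.8×23.2×491/(377×1.2)
= 20.144 L

20.144 L


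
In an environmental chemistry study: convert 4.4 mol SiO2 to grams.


M(SiO2) = 60.09 g/mol
mass = n × M = 4.4 × 60.09 = 264.40 g

264.40 g


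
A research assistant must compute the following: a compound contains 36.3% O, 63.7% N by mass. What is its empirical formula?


Assume 100 g sample. Moles of each element:
  O: 36.3/16.0 = 2.269 mol
  N: 63.7/14.01 = 4.547 mol
Divide by smallest (2.269):
  O: 2.269/2.269 = 1.0
  N: 4.547/2.269 = 2.0
Empirical formula: N2O

N2O


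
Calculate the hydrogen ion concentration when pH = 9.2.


[H+] = 10^(-pH) = 10^(-9.2)
= 6.31×10^-10 M

6.31×10^-10 M


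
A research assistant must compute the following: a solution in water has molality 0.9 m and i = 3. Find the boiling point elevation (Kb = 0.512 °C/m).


ΔTb = Kb × m × i
= 0.512 × 0.9 × 3
= 1.3824 °C

1.3824 °C


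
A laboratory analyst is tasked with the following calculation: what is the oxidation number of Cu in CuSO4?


Sulfate is -2, so Cu = +2
Oxidation number: +2

+2


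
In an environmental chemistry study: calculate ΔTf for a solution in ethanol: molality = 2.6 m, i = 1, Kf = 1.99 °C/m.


ΔTf = Kf × m × i
= 1.99 × 2.6 × 1
= 5.174 °C

5.174 °C


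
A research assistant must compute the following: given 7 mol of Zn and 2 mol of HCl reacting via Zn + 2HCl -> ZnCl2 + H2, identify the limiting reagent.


Mole ratio available / coefficient:
  Zn: 7/1 = 7.000
  HCl: 2/2 = 1.000
Smaller ratio is limiting.

HCl


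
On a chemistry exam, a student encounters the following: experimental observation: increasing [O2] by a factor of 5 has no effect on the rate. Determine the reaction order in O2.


rate ∝ [O2]^n
rate ∝ [O2]^0
Order in O2: 0

0


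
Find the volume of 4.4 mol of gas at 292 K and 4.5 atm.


PV = nRT  (R = 0.08206 L·atm/(mol·K))
V = nRT/P = 4.4×0.08206×292/4.5
= 23.429 L

23.429 L


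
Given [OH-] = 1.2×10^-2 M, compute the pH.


pOH = -log10([OH-]) = -log10(1.2×10^-2)
= 2 - log10(1.2) = 1.92
pH = 14 - pOH = 14 - 1.92 = 12.08

12.08


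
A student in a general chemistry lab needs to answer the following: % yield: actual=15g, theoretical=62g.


% yield = actual/theoretical × 100
= 15/62 × 100
= 24.19%

24.19%


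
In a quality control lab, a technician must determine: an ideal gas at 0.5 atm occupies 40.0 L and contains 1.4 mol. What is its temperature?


PV = nRT  (R = 0.08206 L·atm/(mol·K))
T = PV/(nR) = 0.5×40.0/(1.4×0.08206)
= 20.00/0.114884
= 174.09 K

174.09 K


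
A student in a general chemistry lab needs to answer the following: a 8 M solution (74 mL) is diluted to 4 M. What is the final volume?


C1V1 = C2V2
8 × 74 = 4 × V2
V2 = 592/4 = 148.0 mL

148.0 mL


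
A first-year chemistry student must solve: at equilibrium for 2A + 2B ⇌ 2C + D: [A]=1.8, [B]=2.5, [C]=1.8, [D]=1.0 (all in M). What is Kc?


Kc = [C]^2[D]/([A]^2[B]^2)
= (1.8^2 × 1.0^1)/(1.8^2 × 2.5^2)
= 3.24/20.25
= 0.1600

0.1600


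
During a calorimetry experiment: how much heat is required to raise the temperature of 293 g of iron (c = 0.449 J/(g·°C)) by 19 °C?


q = mcΔT = 293 × 0.449 × 19
= 2499.58 J

2499.58 J


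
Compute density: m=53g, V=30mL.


ρ = mass/volume
= 53/30
= 1.767 g/mL

1.767 g/mL


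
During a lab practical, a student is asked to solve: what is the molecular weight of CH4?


M(CH4) = 1×12.01 + 4×1.008
= 12.01 + 4.03
= 16.04 g/mol

16.04 g/mol


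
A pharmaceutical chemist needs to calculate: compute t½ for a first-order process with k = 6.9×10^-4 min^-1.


t½ = ln2/k = 0.693147/(6.9×10^-4 min^-1)
= 1005 min

1005 min


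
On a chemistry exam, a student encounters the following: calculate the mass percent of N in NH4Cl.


M(NH4Cl) = 1×14.01 + 4×1.008 + 1×35.45 = 53.492 g/mol
Mass of N = 1 × 14.01 = 14.01 g/mol
% N = 14.01/53.492 × 100 = 26.19%

26.19%


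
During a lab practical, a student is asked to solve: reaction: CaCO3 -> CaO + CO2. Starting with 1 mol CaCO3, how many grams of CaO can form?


Mole ratio CaO:CaCO3 = 1:1
n(CaO) = 1 × 1/1 = 1.000 mol
mass = 1.000 × 56.08 = 56.08 g

56.08 g


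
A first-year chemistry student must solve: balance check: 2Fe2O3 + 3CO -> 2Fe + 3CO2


Equation: 2Fe2O3 + 3CO -> 2Fe + 3CO2
Check atoms: C: 3=3, Fe: 4≠2, O: 9≠6
Not balanced

No, not balanced


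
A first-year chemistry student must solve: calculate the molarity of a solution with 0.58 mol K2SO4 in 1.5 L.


M = n/V = 0.58/1.5 = 0.387 mol/L

0.387 M


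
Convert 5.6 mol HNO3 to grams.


M(HNO3) = 63.02 g/mol
mass = n × M = 5.6 × 63.02 = 352.91 g

352.91 g


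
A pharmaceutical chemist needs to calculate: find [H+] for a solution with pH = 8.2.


[H+] = 10^(-pH) = 10^(-8.2)
= 6.31×10^-9 M

6.31×10^-9 M


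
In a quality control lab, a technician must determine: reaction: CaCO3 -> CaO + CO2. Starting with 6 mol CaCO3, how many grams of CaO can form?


Mole ratio CaO:CaCO3 = 1:1
n(CaO) = 6 × 1/1 = 6.000 mol
mass = 6.000 × 56.08 = 336.48 g

336.48 g


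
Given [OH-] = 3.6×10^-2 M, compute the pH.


pOH = -log10([OH-]) = -log10(3.6×10^-2)
= 2 - log10(3.6) = 1.44
pH = 14 - pOH = 14 - 1.44 = 12.56

12.56


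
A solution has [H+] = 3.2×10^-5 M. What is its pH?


pH = -log10([H+]) = -log10(3.2×10^-5)
= 5 - log10(3.2)
= 5 - 0.51
= 4.49

4.49


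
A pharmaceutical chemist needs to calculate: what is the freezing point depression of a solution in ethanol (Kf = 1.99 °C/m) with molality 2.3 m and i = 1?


ΔTf = Kf × m × i
= 1.99 × 2.3 × 1
= 4.577 °C

4.577 °C


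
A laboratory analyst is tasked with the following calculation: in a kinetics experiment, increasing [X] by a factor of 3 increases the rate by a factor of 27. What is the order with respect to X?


rate ∝ [X]^n
3^n = 27 → n = 3
Order in X: 3

3


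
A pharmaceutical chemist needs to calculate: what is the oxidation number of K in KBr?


Group 1 metal: +1
Oxidation number: +1

+1


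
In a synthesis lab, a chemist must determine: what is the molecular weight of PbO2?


M(PbO2) = 1×207.2 + 2×16.0
= 207.2 + 32.0
= 239.2 g/mol

239.2 g/mol


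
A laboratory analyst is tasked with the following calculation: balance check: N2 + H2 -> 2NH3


Equation: N2 + H2 -> 2NH3
Check atoms: H: 2≠6, N: 2=2
Not balanced

No, not balanced


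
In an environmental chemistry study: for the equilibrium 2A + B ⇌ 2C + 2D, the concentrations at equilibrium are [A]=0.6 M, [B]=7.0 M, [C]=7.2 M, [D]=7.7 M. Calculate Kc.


Kc = [C]^2[D]^2/([A]^2[B])
= (7.2^2 × 7.7^2)/(0.6^2 × 7.0^1)
= 3073.5936/2.52
= 1220

1220


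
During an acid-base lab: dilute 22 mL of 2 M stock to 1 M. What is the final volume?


C1V1 = C2V2
2 × 22 = 1 × V2
V2 = 44/1 = 44.0 mL

44.0 mL


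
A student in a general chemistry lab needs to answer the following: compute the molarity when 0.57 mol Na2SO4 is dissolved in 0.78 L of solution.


M = n/V = 0.57/0.78 = 0.731 mol/L

0.731 M


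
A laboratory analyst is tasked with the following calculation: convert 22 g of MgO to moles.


M(MgO) = 40.31 g/mol
n = mass/M = 22/40.31 = 0.5458 mol

0.5458 mol


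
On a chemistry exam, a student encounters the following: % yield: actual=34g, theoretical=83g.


% yield = actual/theoretical × 100
= 34/83 × 100
= 40.96%

40.96%


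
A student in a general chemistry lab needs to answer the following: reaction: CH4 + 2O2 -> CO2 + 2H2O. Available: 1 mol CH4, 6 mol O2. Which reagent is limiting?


Mole ratio available / coefficient:
  CH4: 1/1 = 1.000
  O2: 6/2 = 3.000
Smaller ratio is limiting.

CH4


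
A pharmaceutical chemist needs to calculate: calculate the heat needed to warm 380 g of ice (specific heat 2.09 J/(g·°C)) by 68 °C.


q = mcΔT = 380 × 2.09 × 68
= 54005.60 J

54005.60 J


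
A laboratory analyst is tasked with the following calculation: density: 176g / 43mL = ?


ρ = mass/volume
= 176/43
= 4.093 g/mL

4.093 g/mL


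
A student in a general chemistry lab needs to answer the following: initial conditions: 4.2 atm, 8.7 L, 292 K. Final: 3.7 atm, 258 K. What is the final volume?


P1V1/T1 = P2V2/T2
V2 = P1V1T2/(T1P2)
= 4.2×8.7×258/(292×3.7)
= 8.726 L

8.726 L


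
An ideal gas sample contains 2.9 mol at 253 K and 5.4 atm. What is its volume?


PV = nRT  (R = 0.08206 L·atm/(mol·K))
V = nRT/P = 2.9×0.08206×253/5.4
= 11.15 L

11.15 L


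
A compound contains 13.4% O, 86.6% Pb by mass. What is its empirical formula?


Assume 100 g sample. Moles of each element:
  O: 13.4/16.0 = 0.838 mol
  Pb: 86.6/207.2 = 0.418 mol
Divide by smallest (0.418):
  O: 0.838/0.418 = 2.0
  Pb: 0.418/0.418 = 1.0
Empirical formula: PbO2

PbO2


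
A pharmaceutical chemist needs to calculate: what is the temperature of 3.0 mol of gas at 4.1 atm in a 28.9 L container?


PV = nRT  (R = 0.08206 L·atm/(mol·K))
T = PV/(nR) = 4.1×28.9/(3.0×0.08206)
= 118.49/0.246180
= 481.31 K

481.31 K


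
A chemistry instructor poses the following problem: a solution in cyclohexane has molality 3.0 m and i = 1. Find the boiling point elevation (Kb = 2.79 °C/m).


ΔTb = Kb × m × i
= 2.79 × 3.0 × 1
= 8.37 °C

8.37 °C


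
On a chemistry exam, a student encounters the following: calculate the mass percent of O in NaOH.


M(NaOH) = 1×22.99 + 1×16.0 + 1×1.008 = 39.998 g/mol
Mass of O = 1 × 16.0 = 16.00 g/mol
% O = 16.00/39.998 × 100 = 40.00%

40.00%


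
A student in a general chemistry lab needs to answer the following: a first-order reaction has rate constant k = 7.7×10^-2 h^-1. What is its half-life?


t½ = ln2/k = 0.693147/(7.7×10^-2 h^-1)
= 9.002 h

9.002 h


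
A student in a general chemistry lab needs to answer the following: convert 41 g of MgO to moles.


M(MgO) = 40.31 g/mol
n = mass/M = 41/40.31 = 1.0171 mol

1.0171 mol


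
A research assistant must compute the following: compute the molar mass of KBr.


M(KBr) = 1×39.1 + 1×79.9
= 39.1 + 79.9
= 119.0 g/mol

119.0 g/mol


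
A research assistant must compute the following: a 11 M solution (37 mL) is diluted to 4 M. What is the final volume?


C1V1 = C2V2
11 × 37 = 4 × V2
V2 = 407/4 = 101.75 mL

101.75 mL


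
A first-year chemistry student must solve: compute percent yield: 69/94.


% yield = actual/theoretical × 100
= 69/94 × 100
= 73.4%

73.4%


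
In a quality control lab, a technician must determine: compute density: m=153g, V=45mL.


ρ = mass/volume
= 153/45
= 3.4 g/mL

3.4 g/mL


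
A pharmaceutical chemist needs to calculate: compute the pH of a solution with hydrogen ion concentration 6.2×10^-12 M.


pH = -log10([H+]) = -log10(6.2×10^-12)
= 12 - log10(6.2)
= 12 - 0.79
= 11.21

11.21
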